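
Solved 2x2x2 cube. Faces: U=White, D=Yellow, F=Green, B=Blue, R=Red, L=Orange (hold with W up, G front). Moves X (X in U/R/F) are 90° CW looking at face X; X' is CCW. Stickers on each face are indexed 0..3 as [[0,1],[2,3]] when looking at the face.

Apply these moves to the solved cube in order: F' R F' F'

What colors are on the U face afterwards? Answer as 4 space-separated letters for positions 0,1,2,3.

Answer: W G B O

Derivation:
After move 1 (F'): F=GGGG U=WWRR R=YRYR D=OOYY L=OWOW
After move 2 (R): R=YYRR U=WGRG F=GOGY D=OBYB B=RBWB
After move 3 (F'): F=OYGG U=WGYR R=BYOR D=WWYB L=OGOR
After move 4 (F'): F=YGOG U=WGBO R=WYWR D=GRYB L=OROY
Query: U face = WGBO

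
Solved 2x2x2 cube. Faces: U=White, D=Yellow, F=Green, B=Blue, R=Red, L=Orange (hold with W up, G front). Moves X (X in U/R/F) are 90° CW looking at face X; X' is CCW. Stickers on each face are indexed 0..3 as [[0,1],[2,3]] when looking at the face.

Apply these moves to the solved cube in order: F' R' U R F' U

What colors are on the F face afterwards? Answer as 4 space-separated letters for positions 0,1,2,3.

Answer: O Y R G

Derivation:
After move 1 (F'): F=GGGG U=WWRR R=YRYR D=OOYY L=OWOW
After move 2 (R'): R=RRYY U=WBRB F=GWGR D=OGYG B=YBOB
After move 3 (U): U=RWBB F=RRGR R=YBYY B=OWOB L=GWOW
After move 4 (R): R=YYYB U=RRBR F=RGGG D=OOYO B=BWWB
After move 5 (F'): F=GGRG U=RRYY R=OYOB D=WWYO L=GROB
After move 6 (U): U=YRYR F=OYRG R=BWOB B=GRWB L=GGOB
Query: F face = OYRG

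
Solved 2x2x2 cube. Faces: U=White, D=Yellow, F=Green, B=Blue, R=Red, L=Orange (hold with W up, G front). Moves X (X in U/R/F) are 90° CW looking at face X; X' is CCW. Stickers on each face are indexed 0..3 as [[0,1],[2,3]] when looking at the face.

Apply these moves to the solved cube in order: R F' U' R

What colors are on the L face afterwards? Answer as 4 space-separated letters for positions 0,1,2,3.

After move 1 (R): R=RRRR U=WGWG F=GYGY D=YBYB B=WBWB
After move 2 (F'): F=YYGG U=WGRR R=BRYR D=OOYB L=OGOW
After move 3 (U'): U=GRWR F=OGGG R=YYYR B=BRWB L=WBOW
After move 4 (R): R=YYRY U=GGWG F=OOGB D=OWYB B=RRRB
Query: L face = WBOW

Answer: W B O W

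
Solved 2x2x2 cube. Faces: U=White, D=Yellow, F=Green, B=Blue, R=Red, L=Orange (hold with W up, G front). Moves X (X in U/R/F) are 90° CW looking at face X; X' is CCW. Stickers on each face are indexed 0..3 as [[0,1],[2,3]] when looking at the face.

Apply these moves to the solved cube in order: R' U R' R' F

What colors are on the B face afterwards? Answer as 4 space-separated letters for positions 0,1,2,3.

Answer: W O R B

Derivation:
After move 1 (R'): R=RRRR U=WBWB F=GWGW D=YGYG B=YBYB
After move 2 (U): U=WWBB F=RRGW R=YBRR B=OOYB L=GWOO
After move 3 (R'): R=BRYR U=WYBO F=RWGB D=YRYW B=GOGB
After move 4 (R'): R=RRBY U=WGBG F=RYGO D=YWYB B=WORB
After move 5 (F): F=GROY U=WGOW R=BRGY D=BRYB L=GYOW
Query: B face = WORB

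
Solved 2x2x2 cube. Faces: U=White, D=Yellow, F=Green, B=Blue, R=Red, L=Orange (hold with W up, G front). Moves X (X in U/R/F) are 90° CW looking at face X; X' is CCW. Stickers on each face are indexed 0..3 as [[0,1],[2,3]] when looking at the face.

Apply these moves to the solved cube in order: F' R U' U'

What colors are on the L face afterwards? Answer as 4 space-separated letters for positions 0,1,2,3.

Answer: Y Y O W

Derivation:
After move 1 (F'): F=GGGG U=WWRR R=YRYR D=OOYY L=OWOW
After move 2 (R): R=YYRR U=WGRG F=GOGY D=OBYB B=RBWB
After move 3 (U'): U=GGWR F=OWGY R=GORR B=YYWB L=RBOW
After move 4 (U'): U=GRGW F=RBGY R=OWRR B=GOWB L=YYOW
Query: L face = YYOW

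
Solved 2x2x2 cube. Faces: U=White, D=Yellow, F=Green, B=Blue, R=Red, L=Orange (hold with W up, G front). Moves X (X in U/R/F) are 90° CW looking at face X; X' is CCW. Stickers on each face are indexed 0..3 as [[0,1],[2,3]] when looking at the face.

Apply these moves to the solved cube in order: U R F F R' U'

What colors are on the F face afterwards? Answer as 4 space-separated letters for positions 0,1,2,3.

After move 1 (U): U=WWWW F=RRGG R=BBRR B=OOBB L=GGOO
After move 2 (R): R=RBRB U=WRWG F=RYGY D=YBYO B=WOWB
After move 3 (F): F=GRYY U=WROG R=WBGB D=RRYO L=GYOB
After move 4 (F): F=YGYR U=WRBY R=OBGB D=GWYO L=GROR
After move 5 (R'): R=BBOG U=WWBW F=YRYY D=GGYR B=OOWB
After move 6 (U'): U=WWWB F=GRYY R=YROG B=BBWB L=OOOR
Query: F face = GRYY

Answer: G R Y Y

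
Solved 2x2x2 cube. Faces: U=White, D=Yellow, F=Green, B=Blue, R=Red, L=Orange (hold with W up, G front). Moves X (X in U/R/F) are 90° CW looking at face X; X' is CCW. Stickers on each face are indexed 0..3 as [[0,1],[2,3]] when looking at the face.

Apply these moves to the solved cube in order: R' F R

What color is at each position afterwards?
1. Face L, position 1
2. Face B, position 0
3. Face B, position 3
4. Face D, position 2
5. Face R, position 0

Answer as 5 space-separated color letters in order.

After move 1 (R'): R=RRRR U=WBWB F=GWGW D=YGYG B=YBYB
After move 2 (F): F=GGWW U=WBOO R=WRBR D=RRYG L=OYOG
After move 3 (R): R=BWRR U=WGOW F=GRWG D=RYYY B=OBBB
Query 1: L[1] = Y
Query 2: B[0] = O
Query 3: B[3] = B
Query 4: D[2] = Y
Query 5: R[0] = B

Answer: Y O B Y B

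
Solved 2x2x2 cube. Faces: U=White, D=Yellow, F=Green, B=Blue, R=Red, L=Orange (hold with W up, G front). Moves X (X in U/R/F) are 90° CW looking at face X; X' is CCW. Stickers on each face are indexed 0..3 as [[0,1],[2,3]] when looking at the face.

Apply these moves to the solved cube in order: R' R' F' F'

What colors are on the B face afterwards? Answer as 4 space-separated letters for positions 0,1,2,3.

Answer: G B G B

Derivation:
After move 1 (R'): R=RRRR U=WBWB F=GWGW D=YGYG B=YBYB
After move 2 (R'): R=RRRR U=WYWY F=GBGB D=YWYW B=GBGB
After move 3 (F'): F=BBGG U=WYRR R=WRYR D=OOYW L=OYOW
After move 4 (F'): F=BGBG U=WYWY R=OROR D=YWYW L=OROR
Query: B face = GBGB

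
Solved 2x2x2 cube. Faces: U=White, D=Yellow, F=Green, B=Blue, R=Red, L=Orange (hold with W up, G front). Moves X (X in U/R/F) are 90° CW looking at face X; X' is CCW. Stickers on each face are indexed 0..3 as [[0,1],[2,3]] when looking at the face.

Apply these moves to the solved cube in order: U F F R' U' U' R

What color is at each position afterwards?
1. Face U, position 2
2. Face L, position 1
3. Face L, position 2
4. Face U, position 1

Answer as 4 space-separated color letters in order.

Answer: B R O O

Derivation:
After move 1 (U): U=WWWW F=RRGG R=BBRR B=OOBB L=GGOO
After move 2 (F): F=GRGR U=WWOG R=WBWR D=RBYY L=GYOY
After move 3 (F): F=GGRR U=WWYY R=OBGR D=WWYY L=GROB
After move 4 (R'): R=BROG U=WBYO F=GWRY D=WGYR B=YOWB
After move 5 (U'): U=BOWY F=GRRY R=GWOG B=BRWB L=YOOB
After move 6 (U'): U=OYBW F=YORY R=GROG B=GWWB L=BROB
After move 7 (R): R=OGGR U=OOBY F=YGRR D=WWYG B=WWYB
Query 1: U[2] = B
Query 2: L[1] = R
Query 3: L[2] = O
Query 4: U[1] = O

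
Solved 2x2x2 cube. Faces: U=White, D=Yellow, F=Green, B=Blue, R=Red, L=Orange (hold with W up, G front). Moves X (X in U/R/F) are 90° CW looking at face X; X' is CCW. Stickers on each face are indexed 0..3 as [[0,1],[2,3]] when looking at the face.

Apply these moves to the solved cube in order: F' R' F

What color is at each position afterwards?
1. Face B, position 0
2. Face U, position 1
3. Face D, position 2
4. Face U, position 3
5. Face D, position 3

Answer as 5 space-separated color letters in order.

After move 1 (F'): F=GGGG U=WWRR R=YRYR D=OOYY L=OWOW
After move 2 (R'): R=RRYY U=WBRB F=GWGR D=OGYG B=YBOB
After move 3 (F): F=GGRW U=WBWW R=RRBY D=YRYG L=OOOG
Query 1: B[0] = Y
Query 2: U[1] = B
Query 3: D[2] = Y
Query 4: U[3] = W
Query 5: D[3] = G

Answer: Y B Y W G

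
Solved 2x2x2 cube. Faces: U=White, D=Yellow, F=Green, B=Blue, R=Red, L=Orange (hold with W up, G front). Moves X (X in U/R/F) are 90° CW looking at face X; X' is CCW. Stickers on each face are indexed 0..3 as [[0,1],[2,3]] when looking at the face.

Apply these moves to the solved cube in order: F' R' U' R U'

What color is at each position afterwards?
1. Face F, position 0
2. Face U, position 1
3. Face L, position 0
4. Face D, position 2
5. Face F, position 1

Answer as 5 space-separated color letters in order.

Answer: Y R R Y B

Derivation:
After move 1 (F'): F=GGGG U=WWRR R=YRYR D=OOYY L=OWOW
After move 2 (R'): R=RRYY U=WBRB F=GWGR D=OGYG B=YBOB
After move 3 (U'): U=BBWR F=OWGR R=GWYY B=RROB L=YBOW
After move 4 (R): R=YGYW U=BWWR F=OGGG D=OOYR B=RRBB
After move 5 (U'): U=WRBW F=YBGG R=OGYW B=YGBB L=RROW
Query 1: F[0] = Y
Query 2: U[1] = R
Query 3: L[0] = R
Query 4: D[2] = Y
Query 5: F[1] = B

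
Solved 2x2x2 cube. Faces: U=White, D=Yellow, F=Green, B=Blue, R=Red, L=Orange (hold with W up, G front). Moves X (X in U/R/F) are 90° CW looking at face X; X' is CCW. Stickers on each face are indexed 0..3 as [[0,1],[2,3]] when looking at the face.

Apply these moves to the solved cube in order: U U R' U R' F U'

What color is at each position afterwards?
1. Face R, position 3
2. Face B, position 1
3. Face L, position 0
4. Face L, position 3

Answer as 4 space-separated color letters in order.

After move 1 (U): U=WWWW F=RRGG R=BBRR B=OOBB L=GGOO
After move 2 (U): U=WWWW F=BBGG R=OORR B=GGBB L=RROO
After move 3 (R'): R=OROR U=WBWG F=BWGW D=YBYG B=YGYB
After move 4 (U): U=WWGB F=ORGW R=YGOR B=RRYB L=BWOO
After move 5 (R'): R=GRYO U=WYGR F=OWGB D=YRYW B=GRBB
After move 6 (F): F=GOBW U=WYOW R=GRRO D=YGYW L=BYOR
After move 7 (U'): U=YWWO F=BYBW R=GORO B=GRBB L=GROR
Query 1: R[3] = O
Query 2: B[1] = R
Query 3: L[0] = G
Query 4: L[3] = R

Answer: O R G R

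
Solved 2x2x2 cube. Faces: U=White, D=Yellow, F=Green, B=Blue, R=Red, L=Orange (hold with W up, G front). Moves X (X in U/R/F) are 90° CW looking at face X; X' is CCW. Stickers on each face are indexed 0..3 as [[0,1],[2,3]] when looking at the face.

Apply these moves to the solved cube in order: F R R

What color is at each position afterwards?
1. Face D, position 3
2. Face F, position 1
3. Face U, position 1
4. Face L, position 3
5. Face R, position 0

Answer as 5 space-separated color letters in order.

Answer: O B R Y R

Derivation:
After move 1 (F): F=GGGG U=WWOO R=WRWR D=RRYY L=OYOY
After move 2 (R): R=WWRR U=WGOG F=GRGY D=RBYB B=OBWB
After move 3 (R): R=RWRW U=WROY F=GBGB D=RWYO B=GBGB
Query 1: D[3] = O
Query 2: F[1] = B
Query 3: U[1] = R
Query 4: L[3] = Y
Query 5: R[0] = R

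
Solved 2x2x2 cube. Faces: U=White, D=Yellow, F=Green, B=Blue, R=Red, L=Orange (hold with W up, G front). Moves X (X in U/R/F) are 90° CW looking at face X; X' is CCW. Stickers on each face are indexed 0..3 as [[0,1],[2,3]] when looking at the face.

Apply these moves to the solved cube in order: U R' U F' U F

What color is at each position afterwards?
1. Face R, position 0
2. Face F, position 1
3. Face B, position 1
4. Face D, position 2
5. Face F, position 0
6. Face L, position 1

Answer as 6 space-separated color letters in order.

Answer: B R B Y B W

Derivation:
After move 1 (U): U=WWWW F=RRGG R=BBRR B=OOBB L=GGOO
After move 2 (R'): R=BRBR U=WBWO F=RWGW D=YRYG B=YOYB
After move 3 (U): U=WWOB F=BRGW R=YOBR B=GGYB L=RWOO
After move 4 (F'): F=RWBG U=WWYB R=ROYR D=WOYG L=RBOO
After move 5 (U): U=YWBW F=ROBG R=GGYR B=RBYB L=RWOO
After move 6 (F): F=BRGO U=YWOW R=BGWR D=YGYG L=RWOO
Query 1: R[0] = B
Query 2: F[1] = R
Query 3: B[1] = B
Query 4: D[2] = Y
Query 5: F[0] = B
Query 6: L[1] = W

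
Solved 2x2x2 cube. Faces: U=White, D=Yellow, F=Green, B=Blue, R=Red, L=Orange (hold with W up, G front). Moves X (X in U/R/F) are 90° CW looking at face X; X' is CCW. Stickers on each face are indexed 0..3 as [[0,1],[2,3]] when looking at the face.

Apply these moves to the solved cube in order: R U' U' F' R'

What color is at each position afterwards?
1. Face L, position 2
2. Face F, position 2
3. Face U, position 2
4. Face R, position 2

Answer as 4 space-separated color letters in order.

Answer: O W O B

Derivation:
After move 1 (R): R=RRRR U=WGWG F=GYGY D=YBYB B=WBWB
After move 2 (U'): U=GGWW F=OOGY R=GYRR B=RRWB L=WBOO
After move 3 (U'): U=GWGW F=WBGY R=OORR B=GYWB L=RROO
After move 4 (F'): F=BYWG U=GWOR R=BOYR D=ROYB L=RWOG
After move 5 (R'): R=ORBY U=GWOG F=BWWR D=RYYG B=BYOB
Query 1: L[2] = O
Query 2: F[2] = W
Query 3: U[2] = O
Query 4: R[2] = B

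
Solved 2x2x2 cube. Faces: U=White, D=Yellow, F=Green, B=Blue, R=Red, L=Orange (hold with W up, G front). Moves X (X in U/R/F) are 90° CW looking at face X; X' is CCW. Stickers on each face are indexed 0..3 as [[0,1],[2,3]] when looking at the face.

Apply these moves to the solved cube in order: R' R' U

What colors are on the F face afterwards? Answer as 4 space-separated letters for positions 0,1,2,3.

Answer: R R G B

Derivation:
After move 1 (R'): R=RRRR U=WBWB F=GWGW D=YGYG B=YBYB
After move 2 (R'): R=RRRR U=WYWY F=GBGB D=YWYW B=GBGB
After move 3 (U): U=WWYY F=RRGB R=GBRR B=OOGB L=GBOO
Query: F face = RRGB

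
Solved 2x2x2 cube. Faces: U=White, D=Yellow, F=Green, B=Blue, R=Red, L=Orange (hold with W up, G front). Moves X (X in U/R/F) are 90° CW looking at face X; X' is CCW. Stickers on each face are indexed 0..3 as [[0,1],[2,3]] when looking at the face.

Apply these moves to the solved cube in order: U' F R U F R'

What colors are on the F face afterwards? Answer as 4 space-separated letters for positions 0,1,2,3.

After move 1 (U'): U=WWWW F=OOGG R=GGRR B=RRBB L=BBOO
After move 2 (F): F=GOGO U=WWOB R=WGWR D=RGYY L=BYOY
After move 3 (R): R=WWRG U=WOOO F=GGGY D=RBYR B=BRWB
After move 4 (U): U=OWOO F=WWGY R=BRRG B=BYWB L=GGOY
After move 5 (F): F=GWYW U=OWYG R=OROG D=RBYR L=GROB
After move 6 (R'): R=RGOO U=OWYB F=GWYG D=RWYW B=RYBB
Query: F face = GWYG

Answer: G W Y G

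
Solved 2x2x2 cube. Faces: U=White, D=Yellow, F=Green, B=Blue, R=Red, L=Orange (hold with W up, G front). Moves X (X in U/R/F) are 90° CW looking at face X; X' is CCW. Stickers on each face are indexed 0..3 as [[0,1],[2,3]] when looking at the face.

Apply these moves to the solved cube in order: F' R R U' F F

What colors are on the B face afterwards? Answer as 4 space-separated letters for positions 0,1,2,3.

Answer: R Y G B

Derivation:
After move 1 (F'): F=GGGG U=WWRR R=YRYR D=OOYY L=OWOW
After move 2 (R): R=YYRR U=WGRG F=GOGY D=OBYB B=RBWB
After move 3 (R): R=RYRY U=WORY F=GBGB D=OWYR B=GBGB
After move 4 (U'): U=OYWR F=OWGB R=GBRY B=RYGB L=GBOW
After move 5 (F): F=GOBW U=OYWB R=WBRY D=RGYR L=GOOW
After move 6 (F): F=BGWO U=OYWO R=WBBY D=RWYR L=GROG
Query: B face = RYGB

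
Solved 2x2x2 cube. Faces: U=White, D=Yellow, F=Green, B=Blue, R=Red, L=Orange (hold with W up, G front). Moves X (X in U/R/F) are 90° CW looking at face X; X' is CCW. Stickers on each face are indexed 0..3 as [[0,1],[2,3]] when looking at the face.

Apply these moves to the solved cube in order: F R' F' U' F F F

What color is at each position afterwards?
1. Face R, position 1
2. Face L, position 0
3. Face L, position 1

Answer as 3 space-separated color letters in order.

After move 1 (F): F=GGGG U=WWOO R=WRWR D=RRYY L=OYOY
After move 2 (R'): R=RRWW U=WBOB F=GWGO D=RGYG B=YBRB
After move 3 (F'): F=WOGG U=WBRW R=GRRW D=YYYG L=OBOO
After move 4 (U'): U=BWWR F=OBGG R=WORW B=GRRB L=YBOO
After move 5 (F): F=GOGB U=BWOB R=WORW D=RWYG L=YYOY
After move 6 (F): F=GGBO U=BWYY R=OOBW D=RWYG L=YROW
After move 7 (F): F=BGOG U=BWWR R=YOYW D=BOYG L=YROW
Query 1: R[1] = O
Query 2: L[0] = Y
Query 3: L[1] = R

Answer: O Y R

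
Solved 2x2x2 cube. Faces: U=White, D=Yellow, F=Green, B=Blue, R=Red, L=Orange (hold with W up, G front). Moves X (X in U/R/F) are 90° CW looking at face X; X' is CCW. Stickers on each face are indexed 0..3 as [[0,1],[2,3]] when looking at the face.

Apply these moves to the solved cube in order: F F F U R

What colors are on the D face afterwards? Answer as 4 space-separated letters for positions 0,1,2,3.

Answer: O B Y O

Derivation:
After move 1 (F): F=GGGG U=WWOO R=WRWR D=RRYY L=OYOY
After move 2 (F): F=GGGG U=WWYY R=OROR D=WWYY L=OROR
After move 3 (F): F=GGGG U=WWRR R=YRYR D=OOYY L=OWOW
After move 4 (U): U=RWRW F=YRGG R=BBYR B=OWBB L=GGOW
After move 5 (R): R=YBRB U=RRRG F=YOGY D=OBYO B=WWWB
Query: D face = OBYO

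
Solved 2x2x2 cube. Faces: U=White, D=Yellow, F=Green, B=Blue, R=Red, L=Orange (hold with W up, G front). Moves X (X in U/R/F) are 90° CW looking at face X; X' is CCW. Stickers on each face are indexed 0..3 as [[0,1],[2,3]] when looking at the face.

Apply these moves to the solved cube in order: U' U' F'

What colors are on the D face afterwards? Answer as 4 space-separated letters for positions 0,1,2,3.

Answer: R O Y Y

Derivation:
After move 1 (U'): U=WWWW F=OOGG R=GGRR B=RRBB L=BBOO
After move 2 (U'): U=WWWW F=BBGG R=OORR B=GGBB L=RROO
After move 3 (F'): F=BGBG U=WWOR R=YOYR D=ROYY L=RWOW
Query: D face = ROYY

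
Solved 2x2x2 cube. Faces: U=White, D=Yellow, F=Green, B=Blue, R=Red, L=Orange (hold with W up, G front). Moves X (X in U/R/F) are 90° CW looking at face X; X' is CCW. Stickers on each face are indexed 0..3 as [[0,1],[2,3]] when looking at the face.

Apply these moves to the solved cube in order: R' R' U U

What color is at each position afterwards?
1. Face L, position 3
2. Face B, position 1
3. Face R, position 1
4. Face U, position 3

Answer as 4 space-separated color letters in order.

Answer: O B O W

Derivation:
After move 1 (R'): R=RRRR U=WBWB F=GWGW D=YGYG B=YBYB
After move 2 (R'): R=RRRR U=WYWY F=GBGB D=YWYW B=GBGB
After move 3 (U): U=WWYY F=RRGB R=GBRR B=OOGB L=GBOO
After move 4 (U): U=YWYW F=GBGB R=OORR B=GBGB L=RROO
Query 1: L[3] = O
Query 2: B[1] = B
Query 3: R[1] = O
Query 4: U[3] = W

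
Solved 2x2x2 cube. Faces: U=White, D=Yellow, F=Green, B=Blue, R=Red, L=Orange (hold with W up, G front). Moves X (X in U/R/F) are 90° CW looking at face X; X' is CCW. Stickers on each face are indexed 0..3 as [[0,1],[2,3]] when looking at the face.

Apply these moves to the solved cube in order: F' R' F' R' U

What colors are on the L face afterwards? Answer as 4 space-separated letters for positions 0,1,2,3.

Answer: W B O R

Derivation:
After move 1 (F'): F=GGGG U=WWRR R=YRYR D=OOYY L=OWOW
After move 2 (R'): R=RRYY U=WBRB F=GWGR D=OGYG B=YBOB
After move 3 (F'): F=WRGG U=WBRY R=GROY D=WWYG L=OBOR
After move 4 (R'): R=RYGO U=WORY F=WBGY D=WRYG B=GBWB
After move 5 (U): U=RWYO F=RYGY R=GBGO B=OBWB L=WBOR
Query: L face = WBOR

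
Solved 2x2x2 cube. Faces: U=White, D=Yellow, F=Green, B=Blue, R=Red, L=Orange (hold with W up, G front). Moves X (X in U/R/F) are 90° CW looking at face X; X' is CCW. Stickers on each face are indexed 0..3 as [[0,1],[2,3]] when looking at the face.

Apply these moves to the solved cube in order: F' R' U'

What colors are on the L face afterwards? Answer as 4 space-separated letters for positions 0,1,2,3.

Answer: Y B O W

Derivation:
After move 1 (F'): F=GGGG U=WWRR R=YRYR D=OOYY L=OWOW
After move 2 (R'): R=RRYY U=WBRB F=GWGR D=OGYG B=YBOB
After move 3 (U'): U=BBWR F=OWGR R=GWYY B=RROB L=YBOW
Query: L face = YBOW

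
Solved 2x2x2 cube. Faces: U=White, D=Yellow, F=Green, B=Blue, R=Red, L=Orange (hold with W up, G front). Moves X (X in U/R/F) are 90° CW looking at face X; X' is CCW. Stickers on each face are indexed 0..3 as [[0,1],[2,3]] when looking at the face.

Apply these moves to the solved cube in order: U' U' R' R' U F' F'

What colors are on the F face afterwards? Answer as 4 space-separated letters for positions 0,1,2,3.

After move 1 (U'): U=WWWW F=OOGG R=GGRR B=RRBB L=BBOO
After move 2 (U'): U=WWWW F=BBGG R=OORR B=GGBB L=RROO
After move 3 (R'): R=OROR U=WBWG F=BWGW D=YBYG B=YGYB
After move 4 (R'): R=RROO U=WYWY F=BBGG D=YWYW B=GGBB
After move 5 (U): U=WWYY F=RRGG R=GGOO B=RRBB L=BBOO
After move 6 (F'): F=RGRG U=WWGO R=WGYO D=BOYW L=BYOY
After move 7 (F'): F=GGRR U=WWWY R=OGBO D=YYYW L=BOOG
Query: F face = GGRR

Answer: G G R R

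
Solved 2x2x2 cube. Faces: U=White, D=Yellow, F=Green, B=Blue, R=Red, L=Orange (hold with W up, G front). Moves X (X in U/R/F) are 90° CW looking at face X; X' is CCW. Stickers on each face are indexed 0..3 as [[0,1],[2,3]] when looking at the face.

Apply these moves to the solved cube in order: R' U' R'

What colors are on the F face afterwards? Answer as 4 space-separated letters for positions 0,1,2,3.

Answer: O B G W

Derivation:
After move 1 (R'): R=RRRR U=WBWB F=GWGW D=YGYG B=YBYB
After move 2 (U'): U=BBWW F=OOGW R=GWRR B=RRYB L=YBOO
After move 3 (R'): R=WRGR U=BYWR F=OBGW D=YOYW B=GRGB
Query: F face = OBGW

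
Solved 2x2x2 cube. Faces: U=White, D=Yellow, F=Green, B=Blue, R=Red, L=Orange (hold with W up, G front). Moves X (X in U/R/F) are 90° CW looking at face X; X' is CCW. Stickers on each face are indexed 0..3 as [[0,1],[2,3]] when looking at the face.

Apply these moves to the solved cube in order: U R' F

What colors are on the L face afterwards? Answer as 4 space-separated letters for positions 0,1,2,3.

Answer: G Y O R

Derivation:
After move 1 (U): U=WWWW F=RRGG R=BBRR B=OOBB L=GGOO
After move 2 (R'): R=BRBR U=WBWO F=RWGW D=YRYG B=YOYB
After move 3 (F): F=GRWW U=WBOG R=WROR D=BBYG L=GYOR
Query: L face = GYOR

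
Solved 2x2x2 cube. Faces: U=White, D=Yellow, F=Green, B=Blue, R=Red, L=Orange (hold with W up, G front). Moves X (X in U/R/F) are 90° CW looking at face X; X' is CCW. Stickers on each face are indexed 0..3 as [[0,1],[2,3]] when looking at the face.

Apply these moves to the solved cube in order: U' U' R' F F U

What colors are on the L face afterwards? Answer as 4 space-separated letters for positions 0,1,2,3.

After move 1 (U'): U=WWWW F=OOGG R=GGRR B=RRBB L=BBOO
After move 2 (U'): U=WWWW F=BBGG R=OORR B=GGBB L=RROO
After move 3 (R'): R=OROR U=WBWG F=BWGW D=YBYG B=YGYB
After move 4 (F): F=GBWW U=WBOR R=WRGR D=OOYG L=RYOB
After move 5 (F): F=WGWB U=WBBY R=ORRR D=GWYG L=ROOO
After move 6 (U): U=BWYB F=ORWB R=YGRR B=ROYB L=WGOO
Query: L face = WGOO

Answer: W G O O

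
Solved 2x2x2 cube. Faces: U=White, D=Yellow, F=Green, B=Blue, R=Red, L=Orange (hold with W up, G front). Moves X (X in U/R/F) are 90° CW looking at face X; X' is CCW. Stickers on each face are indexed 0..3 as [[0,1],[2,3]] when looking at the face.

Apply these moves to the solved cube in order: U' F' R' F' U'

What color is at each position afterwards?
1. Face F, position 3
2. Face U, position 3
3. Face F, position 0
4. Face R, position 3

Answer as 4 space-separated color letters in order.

After move 1 (U'): U=WWWW F=OOGG R=GGRR B=RRBB L=BBOO
After move 2 (F'): F=OGOG U=WWGR R=YGYR D=BOYY L=BWOW
After move 3 (R'): R=GRYY U=WBGR F=OWOR D=BGYG B=YROB
After move 4 (F'): F=WROO U=WBGY R=GRBY D=WWYG L=BROG
After move 5 (U'): U=BYWG F=BROO R=WRBY B=GROB L=YROG
Query 1: F[3] = O
Query 2: U[3] = G
Query 3: F[0] = B
Query 4: R[3] = Y

Answer: O G B Y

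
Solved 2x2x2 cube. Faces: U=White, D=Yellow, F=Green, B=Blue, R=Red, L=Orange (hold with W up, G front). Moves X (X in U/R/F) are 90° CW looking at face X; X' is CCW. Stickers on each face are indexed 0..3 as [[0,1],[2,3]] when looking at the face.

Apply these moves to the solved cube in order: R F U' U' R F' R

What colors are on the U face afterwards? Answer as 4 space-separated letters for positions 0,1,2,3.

After move 1 (R): R=RRRR U=WGWG F=GYGY D=YBYB B=WBWB
After move 2 (F): F=GGYY U=WGOO R=WRGR D=RRYB L=OYOB
After move 3 (U'): U=GOWO F=OYYY R=GGGR B=WRWB L=WBOB
After move 4 (U'): U=OOGW F=WBYY R=OYGR B=GGWB L=WROB
After move 5 (R): R=GORY U=OBGY F=WRYB D=RWYG B=WGOB
After move 6 (F'): F=RBWY U=OBGR R=WORY D=RBYG L=WYOG
After move 7 (R): R=RWYO U=OBGY F=RBWG D=ROYW B=RGBB
Query: U face = OBGY

Answer: O B G Y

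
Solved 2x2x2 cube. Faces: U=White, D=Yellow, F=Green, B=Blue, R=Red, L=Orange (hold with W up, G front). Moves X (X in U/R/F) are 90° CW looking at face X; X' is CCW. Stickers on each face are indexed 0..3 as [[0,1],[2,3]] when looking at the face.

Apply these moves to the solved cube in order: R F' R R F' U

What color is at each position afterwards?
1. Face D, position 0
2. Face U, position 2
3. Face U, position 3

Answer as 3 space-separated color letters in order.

After move 1 (R): R=RRRR U=WGWG F=GYGY D=YBYB B=WBWB
After move 2 (F'): F=YYGG U=WGRR R=BRYR D=OOYB L=OGOW
After move 3 (R): R=YBRR U=WYRG F=YOGB D=OWYW B=RBGB
After move 4 (R): R=RYRB U=WORB F=YWGW D=OGYR B=GBYB
After move 5 (F'): F=WWYG U=WORR R=GYOB D=GWYR L=OBOR
After move 6 (U): U=RWRO F=GYYG R=GBOB B=OBYB L=WWOR
Query 1: D[0] = G
Query 2: U[2] = R
Query 3: U[3] = O

Answer: G R O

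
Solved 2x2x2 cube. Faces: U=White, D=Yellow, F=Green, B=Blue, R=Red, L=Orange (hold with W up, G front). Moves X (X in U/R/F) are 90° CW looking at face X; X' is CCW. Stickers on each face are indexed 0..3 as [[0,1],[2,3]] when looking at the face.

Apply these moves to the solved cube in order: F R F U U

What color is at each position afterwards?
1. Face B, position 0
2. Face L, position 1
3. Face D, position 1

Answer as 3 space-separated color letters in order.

After move 1 (F): F=GGGG U=WWOO R=WRWR D=RRYY L=OYOY
After move 2 (R): R=WWRR U=WGOG F=GRGY D=RBYB B=OBWB
After move 3 (F): F=GGYR U=WGYY R=OWGR D=RWYB L=OROB
After move 4 (U): U=YWYG F=OWYR R=OBGR B=ORWB L=GGOB
After move 5 (U): U=YYGW F=OBYR R=ORGR B=GGWB L=OWOB
Query 1: B[0] = G
Query 2: L[1] = W
Query 3: D[1] = W

Answer: G W W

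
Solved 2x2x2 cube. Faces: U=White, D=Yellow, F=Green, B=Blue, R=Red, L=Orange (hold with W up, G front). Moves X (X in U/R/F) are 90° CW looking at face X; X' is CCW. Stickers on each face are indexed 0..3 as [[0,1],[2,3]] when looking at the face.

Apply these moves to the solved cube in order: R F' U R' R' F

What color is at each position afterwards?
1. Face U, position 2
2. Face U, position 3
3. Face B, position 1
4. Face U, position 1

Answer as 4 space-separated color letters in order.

After move 1 (R): R=RRRR U=WGWG F=GYGY D=YBYB B=WBWB
After move 2 (F'): F=YYGG U=WGRR R=BRYR D=OOYB L=OGOW
After move 3 (U): U=RWRG F=BRGG R=WBYR B=OGWB L=YYOW
After move 4 (R'): R=BRWY U=RWRO F=BWGG D=ORYG B=BGOB
After move 5 (R'): R=RYBW U=RORB F=BWGO D=OWYG B=GGRB
After move 6 (F): F=GBOW U=ROWY R=RYBW D=BRYG L=YOOW
Query 1: U[2] = W
Query 2: U[3] = Y
Query 3: B[1] = G
Query 4: U[1] = O

Answer: W Y G O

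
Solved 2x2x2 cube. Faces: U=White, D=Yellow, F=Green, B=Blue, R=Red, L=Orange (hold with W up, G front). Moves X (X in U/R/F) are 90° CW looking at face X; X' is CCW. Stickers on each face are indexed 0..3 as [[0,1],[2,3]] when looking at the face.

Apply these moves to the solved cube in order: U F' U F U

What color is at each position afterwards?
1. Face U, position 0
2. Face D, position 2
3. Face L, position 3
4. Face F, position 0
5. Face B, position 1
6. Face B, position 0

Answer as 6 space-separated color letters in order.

After move 1 (U): U=WWWW F=RRGG R=BBRR B=OOBB L=GGOO
After move 2 (F'): F=RGRG U=WWBR R=YBYR D=GOYY L=GWOW
After move 3 (U): U=BWRW F=YBRG R=OOYR B=GWBB L=RGOW
After move 4 (F): F=RYGB U=BWWG R=ROWR D=YOYY L=RGOO
After move 5 (U): U=WBGW F=ROGB R=GWWR B=RGBB L=RYOO
Query 1: U[0] = W
Query 2: D[2] = Y
Query 3: L[3] = O
Query 4: F[0] = R
Query 5: B[1] = G
Query 6: B[0] = R

Answer: W Y O R G R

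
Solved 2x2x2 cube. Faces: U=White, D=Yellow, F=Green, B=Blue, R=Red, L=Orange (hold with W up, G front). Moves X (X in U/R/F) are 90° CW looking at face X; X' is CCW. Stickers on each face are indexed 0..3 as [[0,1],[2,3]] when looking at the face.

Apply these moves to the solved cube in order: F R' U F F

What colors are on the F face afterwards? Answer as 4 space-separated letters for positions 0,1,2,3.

Answer: O G R R

Derivation:
After move 1 (F): F=GGGG U=WWOO R=WRWR D=RRYY L=OYOY
After move 2 (R'): R=RRWW U=WBOB F=GWGO D=RGYG B=YBRB
After move 3 (U): U=OWBB F=RRGO R=YBWW B=OYRB L=GWOY
After move 4 (F): F=GROR U=OWYW R=BBBW D=WYYG L=GROG
After move 5 (F): F=OGRR U=OWGR R=YBWW D=BBYG L=GWOY
Query: F face = OGRR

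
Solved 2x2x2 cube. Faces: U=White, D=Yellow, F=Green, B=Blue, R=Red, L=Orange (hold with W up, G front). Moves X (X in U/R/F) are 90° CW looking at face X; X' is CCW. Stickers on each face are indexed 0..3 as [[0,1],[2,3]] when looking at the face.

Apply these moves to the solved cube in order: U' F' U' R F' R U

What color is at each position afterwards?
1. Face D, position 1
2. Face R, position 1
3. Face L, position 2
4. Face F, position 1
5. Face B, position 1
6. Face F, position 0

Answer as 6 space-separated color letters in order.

Answer: R G O B G B

Derivation:
After move 1 (U'): U=WWWW F=OOGG R=GGRR B=RRBB L=BBOO
After move 2 (F'): F=OGOG U=WWGR R=YGYR D=BOYY L=BWOW
After move 3 (U'): U=WRWG F=BWOG R=OGYR B=YGBB L=RROW
After move 4 (R): R=YORG U=WWWG F=BOOY D=BBYY B=GGRB
After move 5 (F'): F=OYBO U=WWYR R=BOBG D=RWYY L=RGOW
After move 6 (R): R=BBGO U=WYYO F=OWBY D=RRYG B=RGWB
After move 7 (U): U=YWOY F=BBBY R=RGGO B=RGWB L=OWOW
Query 1: D[1] = R
Query 2: R[1] = G
Query 3: L[2] = O
Query 4: F[1] = B
Query 5: B[1] = G
Query 6: F[0] = B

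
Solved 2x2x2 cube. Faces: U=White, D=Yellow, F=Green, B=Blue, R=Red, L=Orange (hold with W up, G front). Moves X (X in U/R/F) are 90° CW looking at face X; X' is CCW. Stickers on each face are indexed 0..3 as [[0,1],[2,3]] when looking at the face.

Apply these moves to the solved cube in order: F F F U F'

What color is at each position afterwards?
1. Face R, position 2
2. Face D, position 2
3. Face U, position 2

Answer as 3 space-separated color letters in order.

After move 1 (F): F=GGGG U=WWOO R=WRWR D=RRYY L=OYOY
After move 2 (F): F=GGGG U=WWYY R=OROR D=WWYY L=OROR
After move 3 (F): F=GGGG U=WWRR R=YRYR D=OOYY L=OWOW
After move 4 (U): U=RWRW F=YRGG R=BBYR B=OWBB L=GGOW
After move 5 (F'): F=RGYG U=RWBY R=OBOR D=GWYY L=GWOR
Query 1: R[2] = O
Query 2: D[2] = Y
Query 3: U[2] = B

Answer: O Y B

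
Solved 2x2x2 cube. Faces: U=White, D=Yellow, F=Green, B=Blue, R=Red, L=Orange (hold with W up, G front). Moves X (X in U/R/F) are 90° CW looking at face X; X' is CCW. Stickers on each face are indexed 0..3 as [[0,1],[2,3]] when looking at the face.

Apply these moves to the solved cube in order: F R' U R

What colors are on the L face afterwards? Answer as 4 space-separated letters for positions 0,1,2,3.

Answer: G W O Y

Derivation:
After move 1 (F): F=GGGG U=WWOO R=WRWR D=RRYY L=OYOY
After move 2 (R'): R=RRWW U=WBOB F=GWGO D=RGYG B=YBRB
After move 3 (U): U=OWBB F=RRGO R=YBWW B=OYRB L=GWOY
After move 4 (R): R=WYWB U=ORBO F=RGGG D=RRYO B=BYWB
Query: L face = GWOY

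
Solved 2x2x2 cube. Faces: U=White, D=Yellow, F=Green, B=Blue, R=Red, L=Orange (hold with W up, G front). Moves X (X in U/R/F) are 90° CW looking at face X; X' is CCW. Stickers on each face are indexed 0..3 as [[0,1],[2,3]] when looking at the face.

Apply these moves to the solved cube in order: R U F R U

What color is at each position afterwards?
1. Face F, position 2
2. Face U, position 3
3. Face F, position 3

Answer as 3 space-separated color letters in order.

After move 1 (R): R=RRRR U=WGWG F=GYGY D=YBYB B=WBWB
After move 2 (U): U=WWGG F=RRGY R=WBRR B=OOWB L=GYOO
After move 3 (F): F=GRYR U=WWOY R=GBGR D=RWYB L=GYOB
After move 4 (R): R=GGRB U=WROR F=GWYB D=RWYO B=YOWB
After move 5 (U): U=OWRR F=GGYB R=YORB B=GYWB L=GWOB
Query 1: F[2] = Y
Query 2: U[3] = R
Query 3: F[3] = B

Answer: Y R B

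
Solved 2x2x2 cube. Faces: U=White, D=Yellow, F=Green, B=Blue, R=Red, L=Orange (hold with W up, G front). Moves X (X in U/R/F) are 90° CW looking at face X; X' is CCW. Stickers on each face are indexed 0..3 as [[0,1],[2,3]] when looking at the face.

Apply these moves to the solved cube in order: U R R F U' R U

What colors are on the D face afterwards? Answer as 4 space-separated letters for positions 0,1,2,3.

After move 1 (U): U=WWWW F=RRGG R=BBRR B=OOBB L=GGOO
After move 2 (R): R=RBRB U=WRWG F=RYGY D=YBYO B=WOWB
After move 3 (R): R=RRBB U=WYWY F=RBGO D=YWYW B=GORB
After move 4 (F): F=GROB U=WYOG R=WRYB D=BRYW L=GYOW
After move 5 (U'): U=YGWO F=GYOB R=GRYB B=WRRB L=GOOW
After move 6 (R): R=YGBR U=YYWB F=GROW D=BRYW B=ORGB
After move 7 (U): U=WYBY F=YGOW R=ORBR B=GOGB L=GROW
Query: D face = BRYW

Answer: B R Y W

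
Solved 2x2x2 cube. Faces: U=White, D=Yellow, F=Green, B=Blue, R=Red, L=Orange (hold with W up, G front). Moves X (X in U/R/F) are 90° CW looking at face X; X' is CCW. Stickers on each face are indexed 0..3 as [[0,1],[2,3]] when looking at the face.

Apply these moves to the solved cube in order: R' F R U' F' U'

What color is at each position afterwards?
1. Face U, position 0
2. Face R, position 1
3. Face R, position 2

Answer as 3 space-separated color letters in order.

After move 1 (R'): R=RRRR U=WBWB F=GWGW D=YGYG B=YBYB
After move 2 (F): F=GGWW U=WBOO R=WRBR D=RRYG L=OYOG
After move 3 (R): R=BWRR U=WGOW F=GRWG D=RYYY B=OBBB
After move 4 (U'): U=GWWO F=OYWG R=GRRR B=BWBB L=OBOG
After move 5 (F'): F=YGOW U=GWGR R=YRRR D=BGYY L=OOOW
After move 6 (U'): U=WRGG F=OOOW R=YGRR B=YRBB L=BWOW
Query 1: U[0] = W
Query 2: R[1] = G
Query 3: R[2] = R

Answer: W G R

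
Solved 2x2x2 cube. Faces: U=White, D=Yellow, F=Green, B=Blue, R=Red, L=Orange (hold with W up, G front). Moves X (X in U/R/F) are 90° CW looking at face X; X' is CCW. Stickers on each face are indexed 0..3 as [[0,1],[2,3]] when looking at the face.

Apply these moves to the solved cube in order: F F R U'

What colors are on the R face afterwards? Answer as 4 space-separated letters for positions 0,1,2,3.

Answer: G W R R

Derivation:
After move 1 (F): F=GGGG U=WWOO R=WRWR D=RRYY L=OYOY
After move 2 (F): F=GGGG U=WWYY R=OROR D=WWYY L=OROR
After move 3 (R): R=OORR U=WGYG F=GWGY D=WBYB B=YBWB
After move 4 (U'): U=GGWY F=ORGY R=GWRR B=OOWB L=YBOR
Query: R face = GWRR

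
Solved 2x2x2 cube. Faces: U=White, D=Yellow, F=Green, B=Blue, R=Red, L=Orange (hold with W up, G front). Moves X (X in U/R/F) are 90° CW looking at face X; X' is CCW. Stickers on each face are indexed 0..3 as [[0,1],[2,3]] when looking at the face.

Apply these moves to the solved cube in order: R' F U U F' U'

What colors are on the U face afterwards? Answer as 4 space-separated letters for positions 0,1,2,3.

Answer: O B O O

Derivation:
After move 1 (R'): R=RRRR U=WBWB F=GWGW D=YGYG B=YBYB
After move 2 (F): F=GGWW U=WBOO R=WRBR D=RRYG L=OYOG
After move 3 (U): U=OWOB F=WRWW R=YBBR B=OYYB L=GGOG
After move 4 (U): U=OOBW F=YBWW R=OYBR B=GGYB L=WROG
After move 5 (F'): F=BWYW U=OOOB R=RYRR D=RGYG L=WWOB
After move 6 (U'): U=OBOO F=WWYW R=BWRR B=RYYB L=GGOB
Query: U face = OBOO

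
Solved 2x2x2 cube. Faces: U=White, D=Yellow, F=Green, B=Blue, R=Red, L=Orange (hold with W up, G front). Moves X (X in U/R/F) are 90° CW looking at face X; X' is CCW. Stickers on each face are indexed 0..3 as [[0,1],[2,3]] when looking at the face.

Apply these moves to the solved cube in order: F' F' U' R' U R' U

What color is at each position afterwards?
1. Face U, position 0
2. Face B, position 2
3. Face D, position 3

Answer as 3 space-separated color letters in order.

Answer: O R Y

Derivation:
After move 1 (F'): F=GGGG U=WWRR R=YRYR D=OOYY L=OWOW
After move 2 (F'): F=GGGG U=WWYY R=OROR D=WWYY L=OROR
After move 3 (U'): U=WYWY F=ORGG R=GGOR B=ORBB L=BBOR
After move 4 (R'): R=GRGO U=WBWO F=OYGY D=WRYG B=YRWB
After move 5 (U): U=WWOB F=GRGY R=YRGO B=BBWB L=OYOR
After move 6 (R'): R=ROYG U=WWOB F=GWGB D=WRYY B=GBRB
After move 7 (U): U=OWBW F=ROGB R=GBYG B=OYRB L=GWOR
Query 1: U[0] = O
Query 2: B[2] = R
Query 3: D[3] = Y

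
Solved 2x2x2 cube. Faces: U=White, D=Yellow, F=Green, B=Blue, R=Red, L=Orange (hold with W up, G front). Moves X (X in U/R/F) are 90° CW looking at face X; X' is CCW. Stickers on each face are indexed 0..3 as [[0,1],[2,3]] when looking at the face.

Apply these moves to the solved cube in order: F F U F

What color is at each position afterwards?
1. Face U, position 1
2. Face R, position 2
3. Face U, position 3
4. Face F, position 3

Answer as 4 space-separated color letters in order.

After move 1 (F): F=GGGG U=WWOO R=WRWR D=RRYY L=OYOY
After move 2 (F): F=GGGG U=WWYY R=OROR D=WWYY L=OROR
After move 3 (U): U=YWYW F=ORGG R=BBOR B=ORBB L=GGOR
After move 4 (F): F=GOGR U=YWRG R=YBWR D=OBYY L=GWOW
Query 1: U[1] = W
Query 2: R[2] = W
Query 3: U[3] = G
Query 4: F[3] = R

Answer: W W G R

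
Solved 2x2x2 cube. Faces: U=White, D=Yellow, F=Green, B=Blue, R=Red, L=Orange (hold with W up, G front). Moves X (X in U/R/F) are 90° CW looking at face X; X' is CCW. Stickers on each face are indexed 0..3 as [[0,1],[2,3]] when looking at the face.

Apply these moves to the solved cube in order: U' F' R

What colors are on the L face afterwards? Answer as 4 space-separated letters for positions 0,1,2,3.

Answer: B W O W

Derivation:
After move 1 (U'): U=WWWW F=OOGG R=GGRR B=RRBB L=BBOO
After move 2 (F'): F=OGOG U=WWGR R=YGYR D=BOYY L=BWOW
After move 3 (R): R=YYRG U=WGGG F=OOOY D=BBYR B=RRWB
Query: L face = BWOW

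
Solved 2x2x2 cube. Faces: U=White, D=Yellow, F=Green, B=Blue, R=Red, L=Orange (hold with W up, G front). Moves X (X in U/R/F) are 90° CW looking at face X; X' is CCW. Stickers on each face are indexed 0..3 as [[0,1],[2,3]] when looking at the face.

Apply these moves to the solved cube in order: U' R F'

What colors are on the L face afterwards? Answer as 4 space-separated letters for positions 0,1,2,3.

Answer: B G O W

Derivation:
After move 1 (U'): U=WWWW F=OOGG R=GGRR B=RRBB L=BBOO
After move 2 (R): R=RGRG U=WOWG F=OYGY D=YBYR B=WRWB
After move 3 (F'): F=YYOG U=WORR R=BGYG D=BOYR L=BGOW
Query: L face = BGOW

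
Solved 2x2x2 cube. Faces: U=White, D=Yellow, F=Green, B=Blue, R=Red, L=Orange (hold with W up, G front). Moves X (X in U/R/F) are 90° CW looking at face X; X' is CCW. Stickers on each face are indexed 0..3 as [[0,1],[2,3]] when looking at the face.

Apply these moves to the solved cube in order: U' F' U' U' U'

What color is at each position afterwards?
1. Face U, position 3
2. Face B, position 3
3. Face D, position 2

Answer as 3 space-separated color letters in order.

Answer: W B Y

Derivation:
After move 1 (U'): U=WWWW F=OOGG R=GGRR B=RRBB L=BBOO
After move 2 (F'): F=OGOG U=WWGR R=YGYR D=BOYY L=BWOW
After move 3 (U'): U=WRWG F=BWOG R=OGYR B=YGBB L=RROW
After move 4 (U'): U=RGWW F=RROG R=BWYR B=OGBB L=YGOW
After move 5 (U'): U=GWRW F=YGOG R=RRYR B=BWBB L=OGOW
Query 1: U[3] = W
Query 2: B[3] = B
Query 3: D[2] = Y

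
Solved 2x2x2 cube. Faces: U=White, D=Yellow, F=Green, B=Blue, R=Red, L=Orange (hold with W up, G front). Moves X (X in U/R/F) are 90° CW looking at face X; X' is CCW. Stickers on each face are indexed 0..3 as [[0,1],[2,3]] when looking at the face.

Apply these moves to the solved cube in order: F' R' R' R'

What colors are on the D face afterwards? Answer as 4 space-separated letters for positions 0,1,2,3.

Answer: O B Y B

Derivation:
After move 1 (F'): F=GGGG U=WWRR R=YRYR D=OOYY L=OWOW
After move 2 (R'): R=RRYY U=WBRB F=GWGR D=OGYG B=YBOB
After move 3 (R'): R=RYRY U=WORY F=GBGB D=OWYR B=GBGB
After move 4 (R'): R=YYRR U=WGRG F=GOGY D=OBYB B=RBWB
Query: D face = OBYB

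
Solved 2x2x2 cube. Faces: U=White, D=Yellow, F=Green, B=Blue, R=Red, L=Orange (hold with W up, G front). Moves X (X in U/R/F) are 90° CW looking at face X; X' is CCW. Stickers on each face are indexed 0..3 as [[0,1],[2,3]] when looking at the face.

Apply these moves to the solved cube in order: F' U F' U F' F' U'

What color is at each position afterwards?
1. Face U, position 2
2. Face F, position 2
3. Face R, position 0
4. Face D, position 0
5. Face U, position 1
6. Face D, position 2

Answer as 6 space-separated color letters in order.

After move 1 (F'): F=GGGG U=WWRR R=YRYR D=OOYY L=OWOW
After move 2 (U): U=RWRW F=YRGG R=BBYR B=OWBB L=GGOW
After move 3 (F'): F=RGYG U=RWBY R=OBOR D=GWYY L=GWOR
After move 4 (U): U=BRYW F=OBYG R=OWOR B=GWBB L=RGOR
After move 5 (F'): F=BGOY U=BROO R=WWGR D=GRYY L=RWOY
After move 6 (F'): F=GYBO U=BRWG R=RWGR D=WYYY L=ROOO
After move 7 (U'): U=RGBW F=ROBO R=GYGR B=RWBB L=GWOO
Query 1: U[2] = B
Query 2: F[2] = B
Query 3: R[0] = G
Query 4: D[0] = W
Query 5: U[1] = G
Query 6: D[2] = Y

Answer: B B G W G Y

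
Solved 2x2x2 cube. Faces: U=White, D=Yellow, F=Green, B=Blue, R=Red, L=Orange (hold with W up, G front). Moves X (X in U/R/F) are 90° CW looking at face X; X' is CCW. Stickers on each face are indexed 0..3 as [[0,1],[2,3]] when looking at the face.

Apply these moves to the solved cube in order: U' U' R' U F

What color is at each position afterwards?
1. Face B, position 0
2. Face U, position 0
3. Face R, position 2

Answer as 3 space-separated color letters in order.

After move 1 (U'): U=WWWW F=OOGG R=GGRR B=RRBB L=BBOO
After move 2 (U'): U=WWWW F=BBGG R=OORR B=GGBB L=RROO
After move 3 (R'): R=OROR U=WBWG F=BWGW D=YBYG B=YGYB
After move 4 (U): U=WWGB F=ORGW R=YGOR B=RRYB L=BWOO
After move 5 (F): F=GOWR U=WWOW R=GGBR D=OYYG L=BYOB
Query 1: B[0] = R
Query 2: U[0] = W
Query 3: R[2] = B

Answer: R W B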